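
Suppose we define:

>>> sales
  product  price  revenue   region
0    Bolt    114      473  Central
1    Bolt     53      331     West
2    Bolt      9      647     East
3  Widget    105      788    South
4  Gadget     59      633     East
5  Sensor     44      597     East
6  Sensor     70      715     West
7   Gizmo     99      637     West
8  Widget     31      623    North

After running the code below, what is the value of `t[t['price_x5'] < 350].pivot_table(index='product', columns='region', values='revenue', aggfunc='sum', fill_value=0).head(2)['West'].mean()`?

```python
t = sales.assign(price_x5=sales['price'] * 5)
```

add column price_x5 = sales['price'] * 5:
  product  price  revenue   region  price_x5
0    Bolt    114      473  Central       570
1    Bolt     53      331     West       265
2    Bolt      9      647     East        45
3  Widget    105      788    South       525
4  Gadget     59      633     East       295
5  Sensor     44      597     East       220
6  Sensor     70      715     West       350
7   Gizmo     99      637     West       495
8  Widget     31      623    North       155
filter rows where price_x5 < 350:
  product  price  revenue region  price_x5
1    Bolt     53      331   West       265
2    Bolt      9      647   East        45
4  Gadget     59      633   East       295
5  Sensor     44      597   East       220
8  Widget     31      623  North       155
pivot: rows=product, cols=region, sum(revenue):
region   East  North  West
product                   
Bolt      647      0   331
Gadget    633      0     0
Sensor    597      0     0
Widget      0    623     0
take first 2 rows:
region   East  North  West
product                   
Bolt      647      0   331
Gadget    633      0     0

165.5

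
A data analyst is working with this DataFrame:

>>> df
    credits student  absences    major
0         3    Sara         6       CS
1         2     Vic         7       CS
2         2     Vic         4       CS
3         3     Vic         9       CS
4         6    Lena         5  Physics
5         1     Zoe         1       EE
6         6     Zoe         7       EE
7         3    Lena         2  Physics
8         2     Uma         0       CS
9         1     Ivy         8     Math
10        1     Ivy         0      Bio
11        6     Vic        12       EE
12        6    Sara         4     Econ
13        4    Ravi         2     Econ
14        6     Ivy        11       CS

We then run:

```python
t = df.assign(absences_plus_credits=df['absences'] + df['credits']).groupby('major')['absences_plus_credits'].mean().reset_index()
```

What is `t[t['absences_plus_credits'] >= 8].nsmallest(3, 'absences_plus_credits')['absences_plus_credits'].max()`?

add column absences_plus_credits = df['absences'] + df['credits']:
    credits student  absences    major  absences_plus_credits
0         3    Sara         6       CS                      9
1         2     Vic         7       CS                      9
2         2     Vic         4       CS                      6
3         3     Vic         9       CS                     12
4         6    Lena         5  Physics                     11
5         1     Zoe         1       EE                      2
6         6     Zoe         7       EE                     13
7         3    Lena         2  Physics                      5
8         2     Uma         0       CS                      2
9         1     Ivy         8     Math                      9
10        1     Ivy         0      Bio                      1
11        6     Vic        12       EE                     18
12        6    Sara         4     Econ                     10
13        4    Ravi         2     Econ                      6
14        6     Ivy        11       CS                     17
group by major, mean of absences_plus_credits:
major
Bio         1.000000
CS          9.166667
EE         11.000000
Econ        8.000000
Math        9.000000
Physics     8.000000
Name: absences_plus_credits, dtype: float64
reset_index():
     major  absences_plus_credits
0      Bio               1.000000
1       CS               9.166667
2       EE              11.000000
3     Econ               8.000000
4     Math               9.000000
5  Physics               8.000000
filter rows where absences_plus_credits >= 8:
     major  absences_plus_credits
1       CS               9.166667
2       EE              11.000000
3     Econ               8.000000
4     Math               9.000000
5  Physics               8.000000
take 3 rows with smallest absences_plus_credits:
     major  absences_plus_credits
3     Econ                    8.0
5  Physics                    8.0
4     Math                    9.0

9.0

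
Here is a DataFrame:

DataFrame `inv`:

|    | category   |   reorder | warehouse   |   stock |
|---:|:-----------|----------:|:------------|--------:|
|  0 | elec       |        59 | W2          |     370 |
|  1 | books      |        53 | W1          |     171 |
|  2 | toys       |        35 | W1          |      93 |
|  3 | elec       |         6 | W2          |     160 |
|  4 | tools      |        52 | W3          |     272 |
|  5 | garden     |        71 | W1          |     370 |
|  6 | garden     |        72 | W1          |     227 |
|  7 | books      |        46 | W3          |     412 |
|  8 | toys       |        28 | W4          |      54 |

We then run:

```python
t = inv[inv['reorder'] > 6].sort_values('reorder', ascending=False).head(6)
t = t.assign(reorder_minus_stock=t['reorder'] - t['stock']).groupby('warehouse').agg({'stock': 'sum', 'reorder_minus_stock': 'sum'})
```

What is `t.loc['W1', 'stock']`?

768

filter rows where reorder > 6:
  category  reorder warehouse  stock
0     elec       59        W2    370
1    books       53        W1    171
2     toys       35        W1     93
4    tools       52        W3    272
5   garden       71        W1    370
6   garden       72        W1    227
7    books       46        W3    412
8     toys       28        W4     54
sort by reorder descending:
  category  reorder warehouse  stock
6   garden       72        W1    227
5   garden       71        W1    370
0     elec       59        W2    370
1    books       53        W1    171
4    tools       52        W3    272
7    books       46        W3    412
2     toys       35        W1     93
8     toys       28        W4     54
take first 6 rows:
  category  reorder warehouse  stock
6   garden       72        W1    227
5   garden       71        W1    370
0     elec       59        W2    370
1    books       53        W1    171
4    tools       52        W3    272
7    books       46        W3    412
add column reorder_minus_stock = t['reorder'] - t['stock']:
  category  reorder warehouse  stock  reorder_minus_stock
6   garden       72        W1    227                 -155
5   garden       71        W1    370                 -299
0     elec       59        W2    370                 -311
1    books       53        W1    171                 -118
4    tools       52        W3    272                 -220
7    books       46        W3    412                 -366
group by warehouse: sum(stock), sum(reorder_minus_stock):
           stock  reorder_minus_stock
warehouse                            
W1           768                 -572
W2           370                 -311
W3           684                 -586
Then the value at row 'W1', column 'stock': 768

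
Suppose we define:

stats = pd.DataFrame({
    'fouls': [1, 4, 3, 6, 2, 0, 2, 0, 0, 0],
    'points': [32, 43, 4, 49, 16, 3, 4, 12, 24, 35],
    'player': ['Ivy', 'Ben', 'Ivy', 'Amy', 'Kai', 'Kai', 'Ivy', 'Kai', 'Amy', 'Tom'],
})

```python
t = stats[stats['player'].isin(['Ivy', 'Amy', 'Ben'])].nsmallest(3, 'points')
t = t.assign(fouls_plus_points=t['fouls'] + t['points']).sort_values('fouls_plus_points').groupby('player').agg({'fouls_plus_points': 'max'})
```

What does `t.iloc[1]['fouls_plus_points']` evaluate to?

filter rows where player in ['Ivy', 'Amy', 'Ben']:
   fouls  points player
0      1      32    Ivy
1      4      43    Ben
2      3       4    Ivy
3      6      49    Amy
6      2       4    Ivy
8      0      24    Amy
take 3 rows with smallest points:
   fouls  points player
2      3       4    Ivy
6      2       4    Ivy
8      0      24    Amy
add column fouls_plus_points = t['fouls'] + t['points']:
   fouls  points player  fouls_plus_points
2      3       4    Ivy                  7
6      2       4    Ivy                  6
8      0      24    Amy                 24
sort by fouls_plus_points:
   fouls  points player  fouls_plus_points
6      2       4    Ivy                  6
2      3       4    Ivy                  7
8      0      24    Amy                 24
group by player, max of fouls_plus_points:
        fouls_plus_points
player                   
Amy                    24
Ivy                     7
So iloc[1]['fouls_plus_points'] = 7.

7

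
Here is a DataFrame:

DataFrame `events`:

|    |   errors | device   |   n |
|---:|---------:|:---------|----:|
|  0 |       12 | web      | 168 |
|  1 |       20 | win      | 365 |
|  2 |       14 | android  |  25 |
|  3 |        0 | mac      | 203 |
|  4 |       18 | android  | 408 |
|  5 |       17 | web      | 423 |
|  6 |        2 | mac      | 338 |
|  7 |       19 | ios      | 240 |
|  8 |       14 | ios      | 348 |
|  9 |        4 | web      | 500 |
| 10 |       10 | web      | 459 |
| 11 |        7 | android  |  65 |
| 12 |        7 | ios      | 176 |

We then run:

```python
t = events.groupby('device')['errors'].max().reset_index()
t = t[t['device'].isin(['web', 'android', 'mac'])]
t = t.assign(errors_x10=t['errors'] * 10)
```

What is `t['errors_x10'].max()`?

group by device, max of errors:
device
android    18
ios        19
mac         2
web        17
win        20
Name: errors, dtype: int64
reset_index():
    device  errors
0  android      18
1      ios      19
2      mac       2
3      web      17
4      win      20
filter rows where device in ['web', 'android', 'mac']:
    device  errors
0  android      18
2      mac       2
3      web      17
add column errors_x10 = t['errors'] * 10:
    device  errors  errors_x10
0  android      18         180
2      mac       2          20
3      web      17         170
max of column 'errors_x10' → 180

180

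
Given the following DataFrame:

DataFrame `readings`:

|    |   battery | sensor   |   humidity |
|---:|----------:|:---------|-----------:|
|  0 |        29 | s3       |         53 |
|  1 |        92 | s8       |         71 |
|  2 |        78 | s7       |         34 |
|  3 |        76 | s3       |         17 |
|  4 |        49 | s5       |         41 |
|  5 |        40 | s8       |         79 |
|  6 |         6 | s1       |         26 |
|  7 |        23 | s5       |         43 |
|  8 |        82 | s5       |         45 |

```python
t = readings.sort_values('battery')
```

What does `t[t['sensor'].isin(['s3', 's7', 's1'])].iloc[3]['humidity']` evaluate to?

34

sort by battery:
   battery sensor  humidity
6        6     s1        26
7       23     s5        43
0       29     s3        53
5       40     s8        79
4       49     s5        41
3       76     s3        17
2       78     s7        34
8       82     s5        45
1       92     s8        71
filter rows where sensor in ['s3', 's7', 's1']:
   battery sensor  humidity
6        6     s1        26
0       29     s3        53
3       76     s3        17
2       78     s7        34
So iloc[3]['humidity'] = 34.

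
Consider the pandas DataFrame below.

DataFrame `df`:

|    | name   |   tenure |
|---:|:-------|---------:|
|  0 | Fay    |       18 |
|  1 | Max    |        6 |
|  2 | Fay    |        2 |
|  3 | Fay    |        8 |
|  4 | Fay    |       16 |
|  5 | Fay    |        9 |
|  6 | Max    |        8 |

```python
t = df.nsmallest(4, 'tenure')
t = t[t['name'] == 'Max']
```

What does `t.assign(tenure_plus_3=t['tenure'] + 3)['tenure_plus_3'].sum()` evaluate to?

20

take 4 rows with smallest tenure:
  name  tenure
2  Fay       2
1  Max       6
3  Fay       8
6  Max       8
filter rows where name == 'Max':
  name  tenure
1  Max       6
6  Max       8
add column tenure_plus_3 = t['tenure'] + 3:
  name  tenure  tenure_plus_3
1  Max       6              9
6  Max       8             11
Hence 20.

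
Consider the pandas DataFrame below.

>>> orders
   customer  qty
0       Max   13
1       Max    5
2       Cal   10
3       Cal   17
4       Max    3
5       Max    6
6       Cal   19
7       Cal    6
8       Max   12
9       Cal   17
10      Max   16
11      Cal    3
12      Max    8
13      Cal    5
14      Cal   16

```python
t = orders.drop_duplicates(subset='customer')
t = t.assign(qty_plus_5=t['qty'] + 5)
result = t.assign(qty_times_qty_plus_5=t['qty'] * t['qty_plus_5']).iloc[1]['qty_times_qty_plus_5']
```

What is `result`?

150

drop duplicate customer (keep=first):
  customer  qty
0      Max   13
2      Cal   10
add column qty_plus_5 = t['qty'] + 5:
  customer  qty  qty_plus_5
0      Max   13          18
2      Cal   10          15
add column qty_times_qty_plus_5 = t['qty'] * t['qty_plus_5']:
  customer  qty  qty_plus_5  qty_times_qty_plus_5
0      Max   13          18                   234
2      Cal   10          15                   150
Reading off the value at position 1, column 'qty_times_qty_plus_5', we get 150.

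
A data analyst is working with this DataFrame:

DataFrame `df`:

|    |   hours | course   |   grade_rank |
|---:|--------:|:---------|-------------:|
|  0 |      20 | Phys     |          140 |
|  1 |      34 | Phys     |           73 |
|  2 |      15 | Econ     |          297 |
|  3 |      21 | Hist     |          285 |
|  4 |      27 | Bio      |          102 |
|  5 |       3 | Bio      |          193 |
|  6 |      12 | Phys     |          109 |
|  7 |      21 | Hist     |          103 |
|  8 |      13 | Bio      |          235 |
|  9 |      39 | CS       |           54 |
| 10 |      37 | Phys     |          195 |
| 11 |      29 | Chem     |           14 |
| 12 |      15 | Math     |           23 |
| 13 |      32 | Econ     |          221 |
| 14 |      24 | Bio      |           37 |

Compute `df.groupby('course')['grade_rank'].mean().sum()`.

815.0

group by course, mean of grade_rank:
course
Bio     141.75
CS       54.00
Chem     14.00
Econ    259.00
Hist    194.00
Math     23.00
Phys    129.25
Name: grade_rank, dtype: float64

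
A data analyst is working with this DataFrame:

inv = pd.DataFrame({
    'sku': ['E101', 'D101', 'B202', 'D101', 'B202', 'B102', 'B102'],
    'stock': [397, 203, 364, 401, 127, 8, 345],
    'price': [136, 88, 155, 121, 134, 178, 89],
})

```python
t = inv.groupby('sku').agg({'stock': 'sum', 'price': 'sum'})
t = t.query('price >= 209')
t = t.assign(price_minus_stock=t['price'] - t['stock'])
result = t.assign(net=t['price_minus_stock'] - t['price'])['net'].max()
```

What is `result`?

group by sku: sum(stock), sum(price):
      stock  price
sku               
B102    353    267
B202    491    289
D101    604    209
E101    397    136
filter rows where price >= 209:
      stock  price
sku               
B102    353    267
B202    491    289
D101    604    209
add column price_minus_stock = t['price'] - t['stock']:
      stock  price  price_minus_stock
sku                                  
B102    353    267                -86
B202    491    289               -202
D101    604    209               -395
add column net = t['price_minus_stock'] - t['price']:
      stock  price  price_minus_stock  net
sku                                       
B102    353    267                -86 -353
B202    491    289               -202 -491
D101    604    209               -395 -604
Hence -353.

-353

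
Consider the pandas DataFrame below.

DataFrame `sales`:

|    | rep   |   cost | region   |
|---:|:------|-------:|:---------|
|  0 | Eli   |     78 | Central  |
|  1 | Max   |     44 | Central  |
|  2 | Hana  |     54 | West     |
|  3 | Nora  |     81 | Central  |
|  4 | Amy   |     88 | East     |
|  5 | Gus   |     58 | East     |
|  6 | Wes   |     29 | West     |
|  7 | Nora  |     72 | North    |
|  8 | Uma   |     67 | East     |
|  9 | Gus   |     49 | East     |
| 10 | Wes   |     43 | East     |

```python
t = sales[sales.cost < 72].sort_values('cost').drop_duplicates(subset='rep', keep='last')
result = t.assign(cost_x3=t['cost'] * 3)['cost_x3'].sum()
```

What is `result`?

798

filter rows where cost < 72:
     rep  cost   region
1    Max    44  Central
2   Hana    54     West
5    Gus    58     East
6    Wes    29     West
8    Uma    67     East
9    Gus    49     East
10   Wes    43     East
sort by cost:
     rep  cost   region
6    Wes    29     West
10   Wes    43     East
1    Max    44  Central
9    Gus    49     East
2   Hana    54     West
5    Gus    58     East
8    Uma    67     East
drop duplicate rep (keep=last):
     rep  cost   region
10   Wes    43     East
1    Max    44  Central
2   Hana    54     West
5    Gus    58     East
8    Uma    67     East
add column cost_x3 = t['cost'] * 3:
     rep  cost   region  cost_x3
10   Wes    43     East      129
1    Max    44  Central      132
2   Hana    54     West      162
5    Gus    58     East      174
8    Uma    67     East      201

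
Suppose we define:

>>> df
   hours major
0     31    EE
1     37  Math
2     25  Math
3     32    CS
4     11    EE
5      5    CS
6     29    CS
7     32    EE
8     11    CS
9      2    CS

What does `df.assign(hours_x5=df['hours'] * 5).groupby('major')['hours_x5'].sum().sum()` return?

1075

add column hours_x5 = df['hours'] * 5:
   hours major  hours_x5
0     31    EE       155
1     37  Math       185
2     25  Math       125
3     32    CS       160
4     11    EE        55
5      5    CS        25
6     29    CS       145
7     32    EE       160
8     11    CS        55
9      2    CS        10
group by major, sum of hours_x5:
major
CS      395
EE      370
Math    310
Name: hours_x5, dtype: int64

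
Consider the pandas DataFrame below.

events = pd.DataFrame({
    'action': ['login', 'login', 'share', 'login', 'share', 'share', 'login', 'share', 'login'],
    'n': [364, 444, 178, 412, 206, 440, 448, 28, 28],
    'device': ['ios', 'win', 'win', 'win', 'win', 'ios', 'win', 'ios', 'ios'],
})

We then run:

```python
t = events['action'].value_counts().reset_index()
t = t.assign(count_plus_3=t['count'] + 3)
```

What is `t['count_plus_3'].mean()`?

7.5

value_counts of action:
action
login    5
share    4
Name: count, dtype: int64
reset_index():
  action  count
0  login      5
1  share      4
add column count_plus_3 = t['count'] + 3:
  action  count  count_plus_3
0  login      5             8
1  share      4             7
Finally, mean of column 'count_plus_3' = 7.5.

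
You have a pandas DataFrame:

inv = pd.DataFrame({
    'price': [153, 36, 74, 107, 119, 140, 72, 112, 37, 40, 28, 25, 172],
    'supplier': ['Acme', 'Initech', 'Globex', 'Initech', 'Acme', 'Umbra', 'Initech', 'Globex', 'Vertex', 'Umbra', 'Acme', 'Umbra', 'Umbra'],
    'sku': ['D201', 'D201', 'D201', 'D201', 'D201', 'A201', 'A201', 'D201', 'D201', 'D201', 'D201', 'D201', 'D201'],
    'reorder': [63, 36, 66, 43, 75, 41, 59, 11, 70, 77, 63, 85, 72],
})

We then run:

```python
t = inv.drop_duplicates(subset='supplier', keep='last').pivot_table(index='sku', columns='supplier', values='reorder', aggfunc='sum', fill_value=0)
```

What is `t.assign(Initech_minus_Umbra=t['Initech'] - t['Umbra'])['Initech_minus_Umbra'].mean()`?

-6.5

drop duplicate supplier (keep=last):
    price supplier   sku  reorder
6      72  Initech  A201       59
7     112   Globex  D201       11
8      37   Vertex  D201       70
10     28     Acme  D201       63
12    172    Umbra  D201       72
pivot: rows=sku, cols=supplier, sum(reorder):
supplier  Acme  Globex  Initech  Umbra  Vertex
sku                                           
A201         0       0       59      0       0
D201        63      11        0     72      70
add column Initech_minus_Umbra = t['Initech'] - t['Umbra']:
supplier  Acme  Globex  Initech  Umbra  Vertex  Initech_minus_Umbra
sku                                                                
A201         0       0       59      0       0                   59
D201        63      11        0     72      70                  -72
The mean of column 'Initech_minus_Umbra' is -6.5.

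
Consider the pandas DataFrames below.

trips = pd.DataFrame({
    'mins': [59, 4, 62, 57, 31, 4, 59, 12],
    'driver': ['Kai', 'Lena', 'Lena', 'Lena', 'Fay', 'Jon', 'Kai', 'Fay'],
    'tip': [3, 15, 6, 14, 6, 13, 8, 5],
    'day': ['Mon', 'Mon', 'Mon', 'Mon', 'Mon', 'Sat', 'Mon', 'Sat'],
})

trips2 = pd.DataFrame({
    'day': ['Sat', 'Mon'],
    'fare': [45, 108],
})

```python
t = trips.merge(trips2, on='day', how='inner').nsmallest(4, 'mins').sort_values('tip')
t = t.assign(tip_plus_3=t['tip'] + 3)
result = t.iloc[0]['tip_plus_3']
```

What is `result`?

8

merge on 'day' (how='inner') → 8 rows:
   mins driver  tip  day  fare
0    59    Kai    3  Mon   108
1     4   Lena   15  Mon   108
2    62   Lena    6  Mon   108
3    57   Lena   14  Mon   108
4    31    Fay    6  Mon   108
5     4    Jon   13  Sat    45
6    59    Kai    8  Mon   108
7    12    Fay    5  Sat    45
take 4 rows with smallest mins:
   mins driver  tip  day  fare
1     4   Lena   15  Mon   108
5     4    Jon   13  Sat    45
7    12    Fay    5  Sat    45
4    31    Fay    6  Mon   108
sort by tip:
   mins driver  tip  day  fare
7    12    Fay    5  Sat    45
4    31    Fay    6  Mon   108
5     4    Jon   13  Sat    45
1     4   Lena   15  Mon   108
add column tip_plus_3 = t['tip'] + 3:
   mins driver  tip  day  fare  tip_plus_3
7    12    Fay    5  Sat    45           8
4    31    Fay    6  Mon   108           9
5     4    Jon   13  Sat    45          16
1     4   Lena   15  Mon   108          18
Finally, value at position 0, column 'tip_plus_3' = 8.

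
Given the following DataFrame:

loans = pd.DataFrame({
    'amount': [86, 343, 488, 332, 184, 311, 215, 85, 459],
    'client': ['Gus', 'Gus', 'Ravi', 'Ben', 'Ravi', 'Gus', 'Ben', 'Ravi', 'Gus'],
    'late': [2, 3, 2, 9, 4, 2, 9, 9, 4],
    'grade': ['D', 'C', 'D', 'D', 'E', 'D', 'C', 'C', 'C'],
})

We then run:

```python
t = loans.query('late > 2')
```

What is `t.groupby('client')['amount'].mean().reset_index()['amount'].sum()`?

filter rows where late > 2:
   amount client  late grade
1     343    Gus     3     C
3     332    Ben     9     D
4     184   Ravi     4     E
6     215    Ben     9     C
7      85   Ravi     9     C
8     459    Gus     4     C
group by client, mean of amount:
client
Ben     273.5
Gus     401.0
Ravi    134.5
Name: amount, dtype: float64
reset_index():
  client  amount
0    Ben   273.5
1    Gus   401.0
2   Ravi   134.5

809.0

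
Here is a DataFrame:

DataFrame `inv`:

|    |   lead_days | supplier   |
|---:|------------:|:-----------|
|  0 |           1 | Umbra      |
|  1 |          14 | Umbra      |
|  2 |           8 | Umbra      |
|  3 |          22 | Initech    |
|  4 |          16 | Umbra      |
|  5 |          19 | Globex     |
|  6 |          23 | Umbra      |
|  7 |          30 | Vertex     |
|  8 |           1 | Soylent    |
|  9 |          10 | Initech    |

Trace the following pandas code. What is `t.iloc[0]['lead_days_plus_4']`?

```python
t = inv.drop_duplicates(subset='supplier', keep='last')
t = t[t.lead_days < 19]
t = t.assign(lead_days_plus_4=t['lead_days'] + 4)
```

drop duplicate supplier (keep=last):
   lead_days supplier
5         19   Globex
6         23    Umbra
7         30   Vertex
8          1  Soylent
9         10  Initech
filter rows where lead_days < 19:
   lead_days supplier
8          1  Soylent
9         10  Initech
add column lead_days_plus_4 = t['lead_days'] + 4:
   lead_days supplier  lead_days_plus_4
8          1  Soylent                 5
9         10  Initech                14

5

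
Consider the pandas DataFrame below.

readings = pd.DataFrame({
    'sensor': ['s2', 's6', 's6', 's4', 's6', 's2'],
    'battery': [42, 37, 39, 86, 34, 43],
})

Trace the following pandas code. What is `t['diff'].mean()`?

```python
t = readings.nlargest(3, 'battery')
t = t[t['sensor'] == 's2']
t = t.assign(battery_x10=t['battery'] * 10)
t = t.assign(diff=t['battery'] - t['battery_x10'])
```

take 3 rows with largest battery:
  sensor  battery
3     s4       86
5     s2       43
0     s2       42
filter rows where sensor == 's2':
  sensor  battery
5     s2       43
0     s2       42
add column battery_x10 = t['battery'] * 10:
  sensor  battery  battery_x10
5     s2       43          430
0     s2       42          420
add column diff = t['battery'] - t['battery_x10']:
  sensor  battery  battery_x10  diff
5     s2       43          430  -387
0     s2       42          420  -378
Hence -382.5.

-382.5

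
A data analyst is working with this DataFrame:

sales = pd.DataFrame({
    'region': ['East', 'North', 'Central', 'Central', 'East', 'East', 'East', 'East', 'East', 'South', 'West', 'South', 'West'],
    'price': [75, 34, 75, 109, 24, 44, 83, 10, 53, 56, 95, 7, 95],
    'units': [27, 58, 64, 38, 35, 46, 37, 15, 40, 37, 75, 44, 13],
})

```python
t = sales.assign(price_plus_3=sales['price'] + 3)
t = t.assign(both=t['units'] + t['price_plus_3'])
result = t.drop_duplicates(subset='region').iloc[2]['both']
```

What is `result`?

add column price_plus_3 = sales['price'] + 3:
     region  price  units  price_plus_3
0      East     75     27            78
1     North     34     58            37
2   Central     75     64            78
3   Central    109     38           112
4      East     24     35            27
5      East     44     46            47
6      East     83     37            86
7      East     10     15            13
8      East     53     40            56
9     South     56     37            59
10     West     95     75            98
11    South      7     44            10
12     West     95     13            98
add column both = t['units'] + t['price_plus_3']:
     region  price  units  price_plus_3  both
0      East     75     27            78   105
1     North     34     58            37    95
2   Central     75     64            78   142
3   Central    109     38           112   150
4      East     24     35            27    62
5      East     44     46            47    93
6      East     83     37            86   123
7      East     10     15            13    28
8      East     53     40            56    96
9     South     56     37            59    96
10     West     95     75            98   173
11    South      7     44            10    54
12     West     95     13            98   111
drop duplicate region (keep=first):
     region  price  units  price_plus_3  both
0      East     75     27            78   105
1     North     34     58            37    95
2   Central     75     64            78   142
9     South     56     37            59    96
10     West     95     75            98   173

142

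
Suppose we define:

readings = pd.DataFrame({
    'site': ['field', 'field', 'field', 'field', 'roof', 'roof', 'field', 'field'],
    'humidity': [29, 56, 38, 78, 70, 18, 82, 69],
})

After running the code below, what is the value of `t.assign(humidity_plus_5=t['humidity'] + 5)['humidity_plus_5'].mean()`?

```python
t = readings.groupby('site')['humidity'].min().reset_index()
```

28.5

group by site, min of humidity:
site
field    29
roof     18
Name: humidity, dtype: int64
reset_index():
    site  humidity
0  field        29
1   roof        18
add column humidity_plus_5 = t['humidity'] + 5:
    site  humidity  humidity_plus_5
0  field        29               34
1   roof        18               23
Then the mean of column 'humidity_plus_5': 28.5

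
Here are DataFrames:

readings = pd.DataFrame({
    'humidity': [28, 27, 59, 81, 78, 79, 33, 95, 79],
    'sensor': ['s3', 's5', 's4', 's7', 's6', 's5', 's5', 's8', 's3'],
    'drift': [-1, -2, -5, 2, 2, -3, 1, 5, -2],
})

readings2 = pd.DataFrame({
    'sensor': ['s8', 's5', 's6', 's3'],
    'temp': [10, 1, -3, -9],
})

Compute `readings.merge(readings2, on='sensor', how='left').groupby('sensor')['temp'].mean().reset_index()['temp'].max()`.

merge on 'sensor' (how='left') → 9 rows:
   humidity sensor  drift  temp
0        28     s3     -1  -9.0
1        27     s5     -2   1.0
2        59     s4     -5   NaN
3        81     s7      2   NaN
4        78     s6      2  -3.0
5        79     s5     -3   1.0
6        33     s5      1   1.0
7        95     s8      5  10.0
8        79     s3     -2  -9.0
group by sensor, mean of temp:
sensor
s3    -9.0
s4     NaN
s5     1.0
s6    -3.0
s7     NaN
s8    10.0
Name: temp, dtype: float64
reset_index():
  sensor  temp
0     s3  -9.0
1     s4   NaN
2     s5   1.0
3     s6  -3.0
4     s7   NaN
5     s8  10.0
So max() = 10.0.

10.0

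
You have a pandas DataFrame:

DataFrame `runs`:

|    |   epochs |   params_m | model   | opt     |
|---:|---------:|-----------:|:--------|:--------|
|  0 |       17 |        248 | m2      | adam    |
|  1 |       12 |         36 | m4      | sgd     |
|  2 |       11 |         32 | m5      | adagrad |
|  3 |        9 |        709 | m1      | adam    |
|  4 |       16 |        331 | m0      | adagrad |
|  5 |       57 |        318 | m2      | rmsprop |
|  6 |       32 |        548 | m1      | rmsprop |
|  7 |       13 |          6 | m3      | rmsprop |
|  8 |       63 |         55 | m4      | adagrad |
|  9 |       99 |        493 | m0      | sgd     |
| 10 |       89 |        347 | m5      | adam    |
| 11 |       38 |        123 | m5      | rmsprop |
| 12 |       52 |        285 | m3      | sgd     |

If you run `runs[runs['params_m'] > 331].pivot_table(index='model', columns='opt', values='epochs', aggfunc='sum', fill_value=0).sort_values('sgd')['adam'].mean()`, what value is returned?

filter rows where params_m > 331:
    epochs  params_m model      opt
3        9       709    m1     adam
6       32       548    m1  rmsprop
9       99       493    m0      sgd
10      89       347    m5     adam
pivot: rows=model, cols=opt, sum(epochs):
opt    adam  rmsprop  sgd
model                    
m0        0        0   99
m1        9       32    0
m5       89        0    0
sort by sgd:
opt    adam  rmsprop  sgd
model                    
m1        9       32    0
m5       89        0    0
m0        0        0   99
Then the mean of column 'adam': 32.6666666667

32.6666666667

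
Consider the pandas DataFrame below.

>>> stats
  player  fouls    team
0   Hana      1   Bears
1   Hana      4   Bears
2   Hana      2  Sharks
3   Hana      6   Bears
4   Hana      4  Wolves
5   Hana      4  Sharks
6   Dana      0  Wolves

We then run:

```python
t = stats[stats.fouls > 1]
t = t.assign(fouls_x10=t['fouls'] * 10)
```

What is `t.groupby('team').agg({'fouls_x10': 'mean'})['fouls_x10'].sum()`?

120.0

filter rows where fouls > 1:
  player  fouls    team
1   Hana      4   Bears
2   Hana      2  Sharks
3   Hana      6   Bears
4   Hana      4  Wolves
5   Hana      4  Sharks
add column fouls_x10 = t['fouls'] * 10:
  player  fouls    team  fouls_x10
1   Hana      4   Bears         40
2   Hana      2  Sharks         20
3   Hana      6   Bears         60
4   Hana      4  Wolves         40
5   Hana      4  Sharks         40
group by team, mean of fouls_x10:
        fouls_x10
team             
Bears        50.0
Sharks       30.0
Wolves       40.0
Reading off the sum of column 'fouls_x10', we get 120.0.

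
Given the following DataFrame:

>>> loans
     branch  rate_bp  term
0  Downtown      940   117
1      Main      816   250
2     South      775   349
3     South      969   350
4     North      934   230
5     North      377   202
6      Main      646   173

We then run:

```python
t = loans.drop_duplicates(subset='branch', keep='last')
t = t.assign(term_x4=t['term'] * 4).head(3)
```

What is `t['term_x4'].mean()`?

drop duplicate branch (keep=last):
     branch  rate_bp  term
0  Downtown      940   117
3     South      969   350
5     North      377   202
6      Main      646   173
add column term_x4 = t['term'] * 4:
     branch  rate_bp  term  term_x4
0  Downtown      940   117      468
3     South      969   350     1400
5     North      377   202      808
6      Main      646   173      692
take first 3 rows:
     branch  rate_bp  term  term_x4
0  Downtown      940   117      468
3     South      969   350     1400
5     North      377   202      808
Taking the mean of column 'term_x4' gives 892.0.

892.0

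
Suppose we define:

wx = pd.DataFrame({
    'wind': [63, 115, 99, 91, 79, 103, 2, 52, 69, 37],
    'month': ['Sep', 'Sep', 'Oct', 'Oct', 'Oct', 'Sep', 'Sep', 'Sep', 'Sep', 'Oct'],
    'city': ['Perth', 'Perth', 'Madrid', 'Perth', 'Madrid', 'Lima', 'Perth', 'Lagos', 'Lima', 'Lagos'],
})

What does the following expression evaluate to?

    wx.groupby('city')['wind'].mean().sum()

287.25

group by city, mean of wind:
city
Lagos     44.50
Lima      86.00
Madrid    89.00
Perth     67.75
Name: wind, dtype: float64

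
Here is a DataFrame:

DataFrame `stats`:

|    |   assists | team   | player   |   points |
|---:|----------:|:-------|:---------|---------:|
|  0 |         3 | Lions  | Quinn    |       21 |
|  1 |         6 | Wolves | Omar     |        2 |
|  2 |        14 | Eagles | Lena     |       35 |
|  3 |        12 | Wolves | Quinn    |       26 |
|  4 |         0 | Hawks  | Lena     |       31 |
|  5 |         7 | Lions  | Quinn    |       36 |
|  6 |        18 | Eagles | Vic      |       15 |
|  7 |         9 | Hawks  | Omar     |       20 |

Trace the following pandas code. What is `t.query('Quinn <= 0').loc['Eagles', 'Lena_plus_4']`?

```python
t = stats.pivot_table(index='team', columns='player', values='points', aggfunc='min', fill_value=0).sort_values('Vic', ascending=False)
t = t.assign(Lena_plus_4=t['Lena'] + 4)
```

pivot: rows=team, cols=player, min(points):
player  Lena  Omar  Quinn  Vic
team                          
Eagles    35     0      0   15
Hawks     31    20      0    0
Lions      0     0     21    0
Wolves     0     2     26    0
sort by Vic descending:
player  Lena  Omar  Quinn  Vic
team                          
Eagles    35     0      0   15
Hawks     31    20      0    0
Lions      0     0     21    0
Wolves     0     2     26    0
add column Lena_plus_4 = t['Lena'] + 4:
player  Lena  Omar  Quinn  Vic  Lena_plus_4
team                                       
Eagles    35     0      0   15           39
Hawks     31    20      0    0           35
Lions      0     0     21    0            4
Wolves     0     2     26    0            4
filter rows where Quinn <= 0:
player  Lena  Omar  Quinn  Vic  Lena_plus_4
team                                       
Eagles    35     0      0   15           39
Hawks     31    20      0    0           35
Hence 39.

39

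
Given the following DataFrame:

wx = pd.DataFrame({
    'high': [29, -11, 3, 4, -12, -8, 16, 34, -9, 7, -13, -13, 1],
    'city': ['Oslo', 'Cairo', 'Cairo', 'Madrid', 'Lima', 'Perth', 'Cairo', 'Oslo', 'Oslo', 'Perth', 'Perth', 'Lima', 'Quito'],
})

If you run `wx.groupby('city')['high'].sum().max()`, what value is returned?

54

group by city, sum of high:
city
Cairo      8
Lima     -25
Madrid     4
Oslo      54
Perth    -14
Quito      1
Name: high, dtype: int64
The max of the resulting series is 54.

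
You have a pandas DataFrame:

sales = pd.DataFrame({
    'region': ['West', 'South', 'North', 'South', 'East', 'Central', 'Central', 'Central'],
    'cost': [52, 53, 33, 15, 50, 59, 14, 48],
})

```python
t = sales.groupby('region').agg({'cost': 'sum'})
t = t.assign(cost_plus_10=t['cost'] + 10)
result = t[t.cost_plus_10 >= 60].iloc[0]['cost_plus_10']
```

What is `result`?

131

group by region, sum of cost:
         cost
region       
Central   121
East       50
North      33
South      68
West       52
add column cost_plus_10 = t['cost'] + 10:
         cost  cost_plus_10
region                     
Central   121           131
East       50            60
North      33            43
South      68            78
West       52            62
filter rows where cost_plus_10 >= 60:
         cost  cost_plus_10
region                     
Central   121           131
East       50            60
South      68            78
West       52            62
Reading off the value at position 0, column 'cost_plus_10', we get 131.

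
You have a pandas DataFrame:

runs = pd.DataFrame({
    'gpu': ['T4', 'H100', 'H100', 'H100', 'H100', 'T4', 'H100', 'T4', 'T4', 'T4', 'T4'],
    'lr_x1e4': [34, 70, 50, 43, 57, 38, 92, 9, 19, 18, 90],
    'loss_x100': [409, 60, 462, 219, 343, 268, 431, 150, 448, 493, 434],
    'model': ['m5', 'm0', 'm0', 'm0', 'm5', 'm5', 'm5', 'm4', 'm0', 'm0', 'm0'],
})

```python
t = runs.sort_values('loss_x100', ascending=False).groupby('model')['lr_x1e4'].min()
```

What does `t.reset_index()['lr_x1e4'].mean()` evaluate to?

sort by loss_x100 descending:
     gpu  lr_x1e4  loss_x100 model
9     T4       18        493    m0
2   H100       50        462    m0
8     T4       19        448    m0
10    T4       90        434    m0
6   H100       92        431    m5
0     T4       34        409    m5
4   H100       57        343    m5
5     T4       38        268    m5
3   H100       43        219    m0
7     T4        9        150    m4
1   H100       70         60    m0
group by model, min of lr_x1e4:
model
m0    18
m4     9
m5    34
Name: lr_x1e4, dtype: int64
reset_index():
  model  lr_x1e4
0    m0       18
1    m4        9
2    m5       34
Finally, mean of column 'lr_x1e4' = 20.3333333333.

20.3333333333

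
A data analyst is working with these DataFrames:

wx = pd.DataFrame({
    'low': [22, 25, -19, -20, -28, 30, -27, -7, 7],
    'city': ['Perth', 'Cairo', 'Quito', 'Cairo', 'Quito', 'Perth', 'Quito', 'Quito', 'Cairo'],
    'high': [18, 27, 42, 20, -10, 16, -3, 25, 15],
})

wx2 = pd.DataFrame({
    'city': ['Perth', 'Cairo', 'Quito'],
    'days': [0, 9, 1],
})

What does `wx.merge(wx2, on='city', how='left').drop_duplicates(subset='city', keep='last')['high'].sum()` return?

merge on 'city' (how='left') → 9 rows:
   low   city  high  days
0   22  Perth    18     0
1   25  Cairo    27     9
2  -19  Quito    42     1
3  -20  Cairo    20     9
4  -28  Quito   -10     1
5   30  Perth    16     0
6  -27  Quito    -3     1
7   -7  Quito    25     1
8    7  Cairo    15     9
drop duplicate city (keep=last):
   low   city  high  days
5   30  Perth    16     0
7   -7  Quito    25     1
8    7  Cairo    15     9
So sum() = 56.

56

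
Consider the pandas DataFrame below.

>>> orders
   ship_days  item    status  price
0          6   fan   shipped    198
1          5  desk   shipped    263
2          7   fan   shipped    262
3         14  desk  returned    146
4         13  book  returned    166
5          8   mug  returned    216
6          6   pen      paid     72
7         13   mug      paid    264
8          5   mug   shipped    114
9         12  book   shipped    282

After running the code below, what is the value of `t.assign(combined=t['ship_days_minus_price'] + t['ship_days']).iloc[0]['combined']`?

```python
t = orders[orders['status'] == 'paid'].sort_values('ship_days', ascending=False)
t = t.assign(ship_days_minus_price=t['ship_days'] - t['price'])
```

-238

filter rows where status == 'paid':
   ship_days item status  price
6          6  pen   paid     72
7         13  mug   paid    264
sort by ship_days descending:
   ship_days item status  price
7         13  mug   paid    264
6          6  pen   paid     72
add column ship_days_minus_price = t['ship_days'] - t['price']:
   ship_days item status  price  ship_days_minus_price
7         13  mug   paid    264                   -251
6          6  pen   paid     72                    -66
add column combined = t['ship_days_minus_price'] + t['ship_days']:
   ship_days item status  price  ship_days_minus_price  combined
7         13  mug   paid    264                   -251      -238
6          6  pen   paid     72                    -66       -60
Finally, value at position 0, column 'combined' = -238.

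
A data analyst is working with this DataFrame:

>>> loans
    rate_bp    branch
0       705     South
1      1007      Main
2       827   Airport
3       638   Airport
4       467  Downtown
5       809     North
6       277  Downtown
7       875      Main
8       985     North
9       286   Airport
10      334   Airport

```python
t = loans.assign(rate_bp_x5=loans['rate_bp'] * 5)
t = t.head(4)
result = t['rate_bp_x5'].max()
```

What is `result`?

5035

add column rate_bp_x5 = loans['rate_bp'] * 5:
    rate_bp    branch  rate_bp_x5
0       705     South        3525
1      1007      Main        5035
2       827   Airport        4135
3       638   Airport        3190
4       467  Downtown        2335
5       809     North        4045
6       277  Downtown        1385
7       875      Main        4375
8       985     North        4925
9       286   Airport        1430
10      334   Airport        1670
take first 4 rows:
   rate_bp   branch  rate_bp_x5
0      705    South        3525
1     1007     Main        5035
2      827  Airport        4135
3      638  Airport        3190
So max() = 5035.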